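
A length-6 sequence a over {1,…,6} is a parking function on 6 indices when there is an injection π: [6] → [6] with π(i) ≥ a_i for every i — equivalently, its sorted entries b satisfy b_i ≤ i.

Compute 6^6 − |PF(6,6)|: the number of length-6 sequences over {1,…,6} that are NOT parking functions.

#PF = 1·7^5 = 1×16807 = 16807
E.g. (4,1,5,6,5,4) → sorted (1,4,4,5,5,6): b_2=4>2, not a PF.
Total 46656; non-PF = 46656−16807 = 29849

29849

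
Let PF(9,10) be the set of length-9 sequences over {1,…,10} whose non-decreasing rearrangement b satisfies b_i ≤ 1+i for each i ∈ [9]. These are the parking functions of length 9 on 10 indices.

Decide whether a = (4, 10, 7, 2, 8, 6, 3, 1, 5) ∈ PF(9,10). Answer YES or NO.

Sorted: b = (1, 2, 3, 4, 5, 6, 7, 8, 10).
  b_1=1 ≤ 2
  b_2=2 ≤ 3
  b_3=3 ≤ 4
  b_4=4 ≤ 5
  b_5=5 ≤ 6
  b_6=6 ≤ 7
  b_7=7 ≤ 8
  b_8=8 ≤ 9
  b_9=10 ≤ 10
All bounds hold ⇒ YES

YES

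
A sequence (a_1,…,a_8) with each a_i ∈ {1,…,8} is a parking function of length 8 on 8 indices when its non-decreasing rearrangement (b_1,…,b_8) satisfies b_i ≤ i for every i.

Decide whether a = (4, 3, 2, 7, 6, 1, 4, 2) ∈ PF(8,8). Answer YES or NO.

Order a: b = (1, 2, 2, 3, 4, 4, 6, 7).
  b_1=1 ≤ 1
  b_2=2 ≤ 2
  b_3=2 ≤ 3
  b_4=3 ≤ 4
  b_5=4 ≤ 5
  b_6=4 ≤ 6
  b_7=6 ≤ 7
  b_8=7 ≤ 8
All bounds hold ⇒ YES

YES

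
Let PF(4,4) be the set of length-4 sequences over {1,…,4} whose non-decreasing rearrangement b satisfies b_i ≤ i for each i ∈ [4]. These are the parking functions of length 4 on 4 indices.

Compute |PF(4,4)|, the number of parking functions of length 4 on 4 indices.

|PF(4,4)| = (4+1−4)·(4+1)^{4−1} = 1 · 125 = 125
Example (1,4,2,1) → sorted (1,1,2,4): b_i ≤ i ∀i, a PF.

125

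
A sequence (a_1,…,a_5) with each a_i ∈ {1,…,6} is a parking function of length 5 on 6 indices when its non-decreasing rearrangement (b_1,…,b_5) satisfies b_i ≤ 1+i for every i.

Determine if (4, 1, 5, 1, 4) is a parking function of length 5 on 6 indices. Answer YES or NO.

Sorted: b = (1, 1, 4, 4, 5).
  b_1=1 ≤ 2
  b_2=1 ≤ 3
  b_3=4 ≤ 4
  b_4=4 ≤ 5
  b_5=5 ≤ 6
All bounds hold ⇒ YES

YES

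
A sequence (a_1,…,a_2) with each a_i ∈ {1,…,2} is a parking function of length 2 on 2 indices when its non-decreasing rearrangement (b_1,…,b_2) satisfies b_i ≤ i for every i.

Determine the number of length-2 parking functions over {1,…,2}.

|PF| = 1·3^1 = 1×3 = 3 (Pollak)
Check (1,2) → sorted (1,2): b_i ≤ i ∀i, a PF.

3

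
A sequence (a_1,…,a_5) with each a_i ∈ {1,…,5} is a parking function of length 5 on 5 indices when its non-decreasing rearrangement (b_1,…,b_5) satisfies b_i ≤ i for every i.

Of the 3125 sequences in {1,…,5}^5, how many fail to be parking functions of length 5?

Count = (5−5+1)·(5+1)^(5−1) = 1·1296 = 1296 (Pollak)
One tuple (3,5,3,1,4) → sorted (1,3,3,4,5): b_2=3>2, not a PF.
Total 3125; non-PF = 3125−1296 = 1829

1829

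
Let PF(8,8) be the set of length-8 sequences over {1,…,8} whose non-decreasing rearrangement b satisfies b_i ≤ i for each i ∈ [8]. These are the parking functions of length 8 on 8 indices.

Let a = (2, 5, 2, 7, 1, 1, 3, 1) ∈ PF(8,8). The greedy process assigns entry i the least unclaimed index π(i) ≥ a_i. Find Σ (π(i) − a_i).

Σπ(i) = 1+…+8 = 36; Σa = 2+5+2+7+1+1+3+1 = 22; disp = 36−22 = 14.

14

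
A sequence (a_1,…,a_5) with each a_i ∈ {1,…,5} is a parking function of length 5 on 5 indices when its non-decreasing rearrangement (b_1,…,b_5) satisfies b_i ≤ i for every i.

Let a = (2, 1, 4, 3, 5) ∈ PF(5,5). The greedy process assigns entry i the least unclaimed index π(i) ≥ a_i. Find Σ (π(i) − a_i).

Σπ(i) = 1+…+5 = 15; Σa = 2+1+4+3+5 = 15; disp = 15−15 = 0.

0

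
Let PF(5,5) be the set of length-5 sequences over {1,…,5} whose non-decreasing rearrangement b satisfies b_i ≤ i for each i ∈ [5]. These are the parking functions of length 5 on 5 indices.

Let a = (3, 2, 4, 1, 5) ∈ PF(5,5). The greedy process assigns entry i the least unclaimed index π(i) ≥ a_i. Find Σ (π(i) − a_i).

Σπ(i) = 1+…+5 = 15; Σa = 3+2+4+1+5 = 15; disp = 15−15 = 0.

0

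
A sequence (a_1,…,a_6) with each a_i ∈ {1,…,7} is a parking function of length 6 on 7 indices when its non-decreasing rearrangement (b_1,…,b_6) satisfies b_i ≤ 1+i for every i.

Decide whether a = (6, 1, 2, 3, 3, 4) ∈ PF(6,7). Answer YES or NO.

YES

Sorted: b = (1, 2, 3, 3, 4, 6).
  b_1=1 ≤ 2
  b_2=2 ≤ 3
  b_3=3 ≤ 4
  b_4=3 ≤ 5
  b_5=4 ≤ 6
  b_6=6 ≤ 7
All bounds hold ⇒ YES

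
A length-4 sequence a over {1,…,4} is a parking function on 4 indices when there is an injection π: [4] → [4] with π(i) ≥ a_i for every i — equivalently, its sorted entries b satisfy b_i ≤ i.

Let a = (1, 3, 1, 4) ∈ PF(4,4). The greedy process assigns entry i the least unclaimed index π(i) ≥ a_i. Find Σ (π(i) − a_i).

Σπ = 10 ({1..4} each once); Σa = 1+3+1+4 = 9; disp = 10−9 = 1.

1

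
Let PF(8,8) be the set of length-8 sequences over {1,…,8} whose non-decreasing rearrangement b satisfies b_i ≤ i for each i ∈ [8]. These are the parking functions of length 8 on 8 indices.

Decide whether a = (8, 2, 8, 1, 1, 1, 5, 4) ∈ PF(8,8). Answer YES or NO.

NO

Rearranged: b = (1, 1, 1, 2, 4, 5, 8, 8).
  b_1=1 ≤ 1
  b_2=1 ≤ 2
  b_3=1 ≤ 3
  b_4=2 ≤ 4
  b_5=4 ≤ 5
  b_6=5 ≤ 6
  b_7=8 > 7
  fails at i=7 ⇒ NO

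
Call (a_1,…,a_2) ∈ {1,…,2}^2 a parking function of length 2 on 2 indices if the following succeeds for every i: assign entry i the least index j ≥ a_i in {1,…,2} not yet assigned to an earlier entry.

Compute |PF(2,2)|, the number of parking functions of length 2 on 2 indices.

#PF = 1·3^1 = 1 · 3 = 3
Check (2,1) → sorted (1,2): b_i ≤ i ∀i, a PF.

3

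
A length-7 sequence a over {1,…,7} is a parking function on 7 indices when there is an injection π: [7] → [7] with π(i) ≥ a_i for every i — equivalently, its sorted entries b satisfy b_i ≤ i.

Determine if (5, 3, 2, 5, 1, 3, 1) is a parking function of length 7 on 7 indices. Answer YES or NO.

YES

Sorted: b = (1, 1, 2, 3, 3, 5, 5).
  b_1=1 ≤ 1
  b_2=1 ≤ 2
  b_3=2 ≤ 3
  b_4=3 ≤ 4
  b_5=3 ≤ 5
  b_6=5 ≤ 6
  b_7=5 ≤ 7
All bounds hold ⇒ YES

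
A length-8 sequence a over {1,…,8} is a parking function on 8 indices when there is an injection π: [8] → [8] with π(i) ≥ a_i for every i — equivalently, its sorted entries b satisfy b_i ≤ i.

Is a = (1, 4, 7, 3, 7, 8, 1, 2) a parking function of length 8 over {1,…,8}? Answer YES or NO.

Rearranged: b = (1, 1, 2, 3, 4, 7, 7, 8).
  b_1=1 ≤ 1
  b_2=1 ≤ 2
  b_3=2 ≤ 3
  b_4=3 ≤ 4
  b_5=4 ≤ 5
  b_6=7 > 6
  fails at i=6 ⇒ NO

NO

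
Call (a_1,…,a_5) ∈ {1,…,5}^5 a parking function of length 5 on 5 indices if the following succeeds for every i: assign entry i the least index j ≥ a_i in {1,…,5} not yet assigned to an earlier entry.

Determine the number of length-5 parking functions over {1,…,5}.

1296

|PF| = (5+1−5)·(5+1)^{5−1} = 1 · 1296 = 1296 [KW]
E.g. (2,4,2,1,4) → sorted (1,2,2,4,4): b_i ≤ i ∀i, a PF.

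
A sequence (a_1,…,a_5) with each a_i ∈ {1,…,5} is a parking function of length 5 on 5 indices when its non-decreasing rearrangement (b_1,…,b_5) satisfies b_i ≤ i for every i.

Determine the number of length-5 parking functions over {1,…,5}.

1296

|PF| = (5+1−5)·(5+1)^{5−1} = 1 · 1296 = 1296 (Konheim–Weiss)
E.g. (2,4,3,2,1) → sorted (1,2,2,3,4): b_i ≤ i ∀i, a PF.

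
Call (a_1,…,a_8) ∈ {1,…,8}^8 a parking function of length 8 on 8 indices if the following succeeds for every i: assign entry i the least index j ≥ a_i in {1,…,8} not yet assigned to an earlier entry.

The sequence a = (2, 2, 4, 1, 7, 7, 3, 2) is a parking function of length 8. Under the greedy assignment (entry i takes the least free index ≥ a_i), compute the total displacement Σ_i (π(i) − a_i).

Σπ = 8·9/2 = 36 (π permutes [8]); Σa = 2+2+4+1+7+7+3+2 = 28; disp = 36−28 = 8.

8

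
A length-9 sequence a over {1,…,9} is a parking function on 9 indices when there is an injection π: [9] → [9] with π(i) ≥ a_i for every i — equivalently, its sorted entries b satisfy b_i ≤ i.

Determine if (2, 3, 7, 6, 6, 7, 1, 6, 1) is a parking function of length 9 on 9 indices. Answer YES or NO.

NO

Order a: b = (1, 1, 2, 3, 6, 6, 6, 7, 7).
  b_1=1 ≤ 1
  b_2=1 ≤ 2
  b_3=2 ≤ 3
  b_4=3 ≤ 4
  b_5=6 > 5
  fails at i=5 ⇒ NO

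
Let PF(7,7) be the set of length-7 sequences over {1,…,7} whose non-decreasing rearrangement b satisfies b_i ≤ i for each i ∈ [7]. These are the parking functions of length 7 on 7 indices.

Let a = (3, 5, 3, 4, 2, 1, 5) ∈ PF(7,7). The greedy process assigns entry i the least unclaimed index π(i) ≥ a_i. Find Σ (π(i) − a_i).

Σπ(i) = 1+…+7 = 28; Σa = 3+5+3+4+2+1+5 = 23; disp = 28−23 = 5.

5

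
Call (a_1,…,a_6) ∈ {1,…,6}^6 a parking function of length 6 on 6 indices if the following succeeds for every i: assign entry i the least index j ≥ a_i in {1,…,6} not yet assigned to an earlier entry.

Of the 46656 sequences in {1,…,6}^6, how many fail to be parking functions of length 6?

29849

Count = (6+1−6)·(6+1)^{6−1} = 1×16807 = 16807 [KW]
E.g. (3,5,6,6,6,2) → sorted (2,3,5,6,6,6): b_1=2>1, not a PF.
Total 46656; non-PF = 46656−16807 = 29849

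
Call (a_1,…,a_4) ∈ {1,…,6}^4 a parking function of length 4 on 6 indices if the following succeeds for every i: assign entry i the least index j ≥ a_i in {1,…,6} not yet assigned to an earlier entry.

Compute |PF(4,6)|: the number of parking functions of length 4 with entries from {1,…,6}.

1029

Count = (6+1−4)·(6+1)^{4−1} = 3×343 = 1029 [KW]
Check (4,3,5,6) → sorted (3,4,5,6): b_i ≤ 2+i ∀i, a PF.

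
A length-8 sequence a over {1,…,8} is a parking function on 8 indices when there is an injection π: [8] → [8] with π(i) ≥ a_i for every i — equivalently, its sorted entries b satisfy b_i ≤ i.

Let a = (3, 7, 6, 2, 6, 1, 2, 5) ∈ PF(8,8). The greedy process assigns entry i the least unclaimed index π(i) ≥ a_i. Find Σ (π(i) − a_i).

Σπ = 8·9/2 = 36 (π permutes [8]); Σa = 3+7+6+2+6+1+2+5 = 32; disp = 36−32 = 4.

4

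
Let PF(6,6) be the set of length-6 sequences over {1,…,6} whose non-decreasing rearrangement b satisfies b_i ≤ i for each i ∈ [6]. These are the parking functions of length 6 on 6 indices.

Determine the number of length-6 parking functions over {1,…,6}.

16807

Count = 1·7^5 = 1·16807 = 16807 (Pollak)
E.g. (1,3,5,2,1,6) → sorted (1,1,2,3,5,6): b_i ≤ i ∀i, a PF.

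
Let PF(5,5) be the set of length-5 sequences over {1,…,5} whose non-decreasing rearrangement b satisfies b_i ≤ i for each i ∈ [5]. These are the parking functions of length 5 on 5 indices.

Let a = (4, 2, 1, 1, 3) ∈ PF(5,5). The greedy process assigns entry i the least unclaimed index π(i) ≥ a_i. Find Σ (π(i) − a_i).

Σπ(i) = 1+…+5 = 15; Σa = 4+2+1+1+3 = 11; disp = 15−11 = 4.

4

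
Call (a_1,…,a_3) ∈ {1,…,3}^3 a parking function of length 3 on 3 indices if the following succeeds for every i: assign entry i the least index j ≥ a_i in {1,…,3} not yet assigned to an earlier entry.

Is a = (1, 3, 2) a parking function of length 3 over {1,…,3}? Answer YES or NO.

Sorted: b = (1, 2, 3).
  b_1=1 ≤ 1
  b_2=2 ≤ 2
  b_3=3 ≤ 3
All bounds hold ⇒ YES

YES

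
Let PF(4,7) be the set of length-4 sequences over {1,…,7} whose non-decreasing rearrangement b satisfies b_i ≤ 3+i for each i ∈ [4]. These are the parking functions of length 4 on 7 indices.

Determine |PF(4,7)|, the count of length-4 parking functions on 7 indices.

2048

|PF| = (7−4+1)·(7+1)^(4−1) = 4×512 = 2048 (Pollak)
Example (2,4,6,1) → sorted (1,2,4,6): b_i ≤ 3+i ∀i, a PF.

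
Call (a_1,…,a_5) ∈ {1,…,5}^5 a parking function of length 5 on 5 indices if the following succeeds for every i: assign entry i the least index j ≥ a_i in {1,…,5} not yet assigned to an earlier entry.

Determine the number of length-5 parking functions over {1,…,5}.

1296

Count = (5−5+1)·(5+1)^(5−1) = 1·1296 = 1296
Example (1,2,4,4,3) → sorted (1,2,3,4,4): b_i ≤ i ∀i, a PF.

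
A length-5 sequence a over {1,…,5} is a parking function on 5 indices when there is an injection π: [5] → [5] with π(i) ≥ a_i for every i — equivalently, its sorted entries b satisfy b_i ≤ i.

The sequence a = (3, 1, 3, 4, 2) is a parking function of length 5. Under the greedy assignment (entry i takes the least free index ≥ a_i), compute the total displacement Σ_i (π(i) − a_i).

Σπ = 5·6/2 = 15 (π permutes [5]); Σa = 3+1+3+4+2 = 13; disp = 15−13 = 2.

2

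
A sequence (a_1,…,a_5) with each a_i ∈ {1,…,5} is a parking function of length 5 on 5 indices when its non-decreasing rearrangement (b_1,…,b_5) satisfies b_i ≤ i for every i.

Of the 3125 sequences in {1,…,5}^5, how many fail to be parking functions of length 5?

1829

#PF = (6−5)·6^(5−1) = 1·1296 = 1296 (Pollak)
Example (4,2,4,4,4) → sorted (2,4,4,4,4): b_1=2>1, not a PF.
So 3125 − 1296 = 1829 fail.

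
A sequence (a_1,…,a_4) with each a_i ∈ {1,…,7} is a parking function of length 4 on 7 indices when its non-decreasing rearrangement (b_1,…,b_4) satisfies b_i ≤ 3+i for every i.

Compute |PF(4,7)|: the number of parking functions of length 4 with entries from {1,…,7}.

|PF| = 4·8^3 = 4·512 = 2048
One tuple (4,3,4,4) → sorted (3,4,4,4): b_i ≤ 3+i ∀i, a PF.

2048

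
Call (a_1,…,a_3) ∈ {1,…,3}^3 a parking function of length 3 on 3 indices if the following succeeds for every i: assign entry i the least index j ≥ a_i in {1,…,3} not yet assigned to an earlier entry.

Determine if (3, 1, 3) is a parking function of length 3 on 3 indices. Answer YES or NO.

Sorted: b = (1, 3, 3).
  b_1=1 ≤ 1
  b_2=3 > 2
  fails at i=2 ⇒ NO

NO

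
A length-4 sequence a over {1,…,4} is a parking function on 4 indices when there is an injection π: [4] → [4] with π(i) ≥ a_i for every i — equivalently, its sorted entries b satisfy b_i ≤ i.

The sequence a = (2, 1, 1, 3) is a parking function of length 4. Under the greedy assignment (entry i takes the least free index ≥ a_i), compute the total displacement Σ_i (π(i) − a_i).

Σπ = 4·5/2 = 10 (π permutes [4]); Σa = 2+1+1+3 = 7; disp = 10−7 = 3.

3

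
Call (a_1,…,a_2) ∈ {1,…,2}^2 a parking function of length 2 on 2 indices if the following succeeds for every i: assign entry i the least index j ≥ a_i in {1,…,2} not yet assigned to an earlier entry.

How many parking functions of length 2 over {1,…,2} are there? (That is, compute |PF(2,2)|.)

Count = 1·3^1 = 1·3 = 3 (Pollak)
Example (1,2) → sorted (1,2): b_i ≤ i ∀i, a PF.

3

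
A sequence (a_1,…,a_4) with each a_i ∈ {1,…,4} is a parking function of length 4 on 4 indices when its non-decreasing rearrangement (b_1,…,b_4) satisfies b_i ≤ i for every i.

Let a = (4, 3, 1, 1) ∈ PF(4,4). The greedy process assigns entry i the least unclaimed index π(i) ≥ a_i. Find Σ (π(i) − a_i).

Σπ(i) = 1+…+4 = 10; Σa = 4+3+1+1 = 9; disp = 10−9 = 1.

1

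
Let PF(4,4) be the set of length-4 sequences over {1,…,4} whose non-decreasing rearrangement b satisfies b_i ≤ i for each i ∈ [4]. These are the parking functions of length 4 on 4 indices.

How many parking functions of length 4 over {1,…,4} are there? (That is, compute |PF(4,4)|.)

125

|PF| = (5−4)·5^(4−1) = 1 · 125 = 125 [KW]
One tuple (4,1,1,3) → sorted (1,1,3,4): b_i ≤ i ∀i, a PF.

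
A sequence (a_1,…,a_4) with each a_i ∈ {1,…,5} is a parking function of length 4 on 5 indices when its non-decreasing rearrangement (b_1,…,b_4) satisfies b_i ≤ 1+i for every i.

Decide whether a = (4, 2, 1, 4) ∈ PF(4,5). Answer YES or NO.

YES

Rearranged: b = (1, 2, 4, 4).
  b_1=1 ≤ 2
  b_2=2 ≤ 3
  b_3=4 ≤ 4
  b_4=4 ≤ 5
All bounds hold ⇒ YES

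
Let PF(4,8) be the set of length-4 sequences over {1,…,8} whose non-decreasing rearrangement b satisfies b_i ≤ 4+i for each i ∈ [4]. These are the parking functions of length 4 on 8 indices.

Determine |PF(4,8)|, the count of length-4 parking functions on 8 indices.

#PF = (8−4+1)·(8+1)^(4−1) = 5·729 = 3645 (Pollak)
One tuple (8,7,5,4) → sorted (4,5,7,8): b_i ≤ 4+i ∀i, a PF.

3645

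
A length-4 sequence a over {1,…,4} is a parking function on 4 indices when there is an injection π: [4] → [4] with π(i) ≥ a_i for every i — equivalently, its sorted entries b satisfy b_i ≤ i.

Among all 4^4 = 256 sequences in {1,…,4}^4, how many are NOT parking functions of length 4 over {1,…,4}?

#PF = (5−4)·5^(4−1) = 1·125 = 125 (Konheim–Weiss)
Check (4,2,3,2) → sorted (2,2,3,4): b_1=2>1, not a PF.
4^4 − 125 = 256 − 125 = 131

131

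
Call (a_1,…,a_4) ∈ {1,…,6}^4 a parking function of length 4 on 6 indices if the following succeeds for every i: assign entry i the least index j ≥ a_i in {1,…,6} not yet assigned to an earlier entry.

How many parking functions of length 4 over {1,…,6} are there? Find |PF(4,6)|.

1029

Count = (7−4)·7^(4−1) = 3 · 343 = 1029 (Konheim–Weiss)
One tuple (5,4,1,6) → sorted (1,4,5,6): b_i ≤ 2+i ∀i, a PF.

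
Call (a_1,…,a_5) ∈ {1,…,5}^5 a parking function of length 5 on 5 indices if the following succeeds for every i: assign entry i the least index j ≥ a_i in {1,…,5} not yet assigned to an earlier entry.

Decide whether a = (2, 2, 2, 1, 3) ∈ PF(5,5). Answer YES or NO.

Sorted: b = (1, 2, 2, 2, 3).
  b_1=1 ≤ 1
  b_2=2 ≤ 2
  b_3=2 ≤ 3
  b_4=2 ≤ 4
  b_5=3 ≤ 5
All bounds hold ⇒ YES

YES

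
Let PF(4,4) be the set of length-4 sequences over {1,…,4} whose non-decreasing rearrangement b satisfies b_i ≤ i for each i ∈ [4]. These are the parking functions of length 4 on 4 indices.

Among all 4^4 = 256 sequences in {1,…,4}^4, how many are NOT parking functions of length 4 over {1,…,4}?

|PF| = (5−4)·5^(4−1) = 1·125 = 125 [KW]
E.g. (2,4,2,4) → sorted (2,2,4,4): b_1=2>1, not a PF.
4^4 − 125 = 256 − 125 = 131

131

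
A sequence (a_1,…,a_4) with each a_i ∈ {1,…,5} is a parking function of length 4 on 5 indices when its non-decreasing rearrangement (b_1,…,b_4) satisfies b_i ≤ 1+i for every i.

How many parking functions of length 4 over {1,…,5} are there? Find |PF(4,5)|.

|PF| = 2·6^3 = 2·216 = 432 [KW]
E.g. (1,3,5,2) → sorted (1,2,3,5): b_i ≤ 1+i ∀i, a PF.

432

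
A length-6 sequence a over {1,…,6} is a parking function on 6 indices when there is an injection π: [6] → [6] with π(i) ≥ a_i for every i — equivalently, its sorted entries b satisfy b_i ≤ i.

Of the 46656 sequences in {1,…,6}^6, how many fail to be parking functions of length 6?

|PF| = (7−6)·7^(6−1) = 1×16807 = 16807 (Pollak)
E.g. (4,4,4,5,6,6) → sorted (4,4,4,5,6,6): b_1=4>1, not a PF.
So 46656 − 16807 = 29849 fail.

29849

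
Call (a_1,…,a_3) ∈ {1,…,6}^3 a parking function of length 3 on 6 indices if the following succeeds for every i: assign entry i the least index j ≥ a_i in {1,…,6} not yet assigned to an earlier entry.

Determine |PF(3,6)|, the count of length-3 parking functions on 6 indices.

196

|PF(3,6)| = 4·7^2 = 4×49 = 196 (Pollak)
Check (4,2,2) → sorted (2,2,4): b_i ≤ 3+i ∀i, a PF.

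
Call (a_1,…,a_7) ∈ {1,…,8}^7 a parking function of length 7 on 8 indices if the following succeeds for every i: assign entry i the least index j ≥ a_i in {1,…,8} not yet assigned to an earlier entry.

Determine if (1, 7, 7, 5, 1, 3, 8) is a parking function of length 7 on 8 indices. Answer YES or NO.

Rearranged: b = (1, 1, 3, 5, 7, 7, 8).
  b_1=1 ≤ 2
  b_2=1 ≤ 3
  b_3=3 ≤ 4
  b_4=5 ≤ 5
  b_5=7 > 6
  fails at i=5 ⇒ NO

NO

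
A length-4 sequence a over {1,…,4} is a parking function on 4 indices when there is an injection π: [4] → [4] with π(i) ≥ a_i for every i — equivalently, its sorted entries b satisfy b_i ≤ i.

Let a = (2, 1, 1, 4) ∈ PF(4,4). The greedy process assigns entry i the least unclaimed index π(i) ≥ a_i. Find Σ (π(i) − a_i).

2

Σπ = 10 ({1..4} each once); Σa = 2+1+1+4 = 8; disp = 10−8 = 2.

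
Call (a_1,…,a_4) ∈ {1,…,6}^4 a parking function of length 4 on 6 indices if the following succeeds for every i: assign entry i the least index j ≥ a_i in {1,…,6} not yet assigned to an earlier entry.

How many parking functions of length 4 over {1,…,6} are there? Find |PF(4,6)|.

1029

#PF = (7−4)·7^(4−1) = 3 · 343 = 1029 (Pollak)
Example (4,5,1,4) → sorted (1,4,4,5): b_i ≤ 2+i ∀i, a PF.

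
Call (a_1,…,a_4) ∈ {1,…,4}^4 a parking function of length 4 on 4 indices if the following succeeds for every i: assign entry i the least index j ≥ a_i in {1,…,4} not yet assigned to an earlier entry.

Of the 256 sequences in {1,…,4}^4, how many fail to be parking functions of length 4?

Count = (4−4+1)·(4+1)^(4−1) = 1·125 = 125 [KW]
One tuple (4,1,2,4) → sorted (1,2,4,4): b_3=4>3, not a PF.
So 256 − 125 = 131 fail.

131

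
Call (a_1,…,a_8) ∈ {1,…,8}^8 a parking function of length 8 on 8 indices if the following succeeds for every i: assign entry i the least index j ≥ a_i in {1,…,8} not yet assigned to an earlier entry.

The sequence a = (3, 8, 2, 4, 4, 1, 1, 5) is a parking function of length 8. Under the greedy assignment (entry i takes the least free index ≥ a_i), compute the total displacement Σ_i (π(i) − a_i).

8

Σπ(i) = 1+…+8 = 36; Σa = 3+8+2+4+4+1+1+5 = 28; disp = 36−28 = 8.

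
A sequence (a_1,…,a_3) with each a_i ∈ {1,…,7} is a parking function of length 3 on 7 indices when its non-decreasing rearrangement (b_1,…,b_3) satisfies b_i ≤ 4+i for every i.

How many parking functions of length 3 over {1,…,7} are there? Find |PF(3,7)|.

320

|PF(3,7)| = (7−3+1)·(7+1)^(3−1) = 5 · 64 = 320 (Konheim–Weiss)
Check (5,1,5) → sorted (1,5,5): b_i ≤ 4+i ∀i, a PF.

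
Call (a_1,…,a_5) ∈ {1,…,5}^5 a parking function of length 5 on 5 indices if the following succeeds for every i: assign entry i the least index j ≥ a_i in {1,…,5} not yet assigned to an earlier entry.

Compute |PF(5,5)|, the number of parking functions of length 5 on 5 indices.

1296

|PF(5,5)| = (5−5+1)·(5+1)^(5−1) = 1×1296 = 1296 (Pollak)
One tuple (2,3,4,1,2) → sorted (1,2,2,3,4): b_i ≤ i ∀i, a PF.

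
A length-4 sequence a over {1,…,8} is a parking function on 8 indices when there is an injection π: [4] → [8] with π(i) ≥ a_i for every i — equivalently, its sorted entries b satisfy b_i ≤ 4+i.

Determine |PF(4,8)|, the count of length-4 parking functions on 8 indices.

Count = (9−4)·9^(4−1) = 5×729 = 3645 (Pollak)
Example (6,2,4,7) → sorted (2,4,6,7): b_i ≤ 4+i ∀i, a PF.

3645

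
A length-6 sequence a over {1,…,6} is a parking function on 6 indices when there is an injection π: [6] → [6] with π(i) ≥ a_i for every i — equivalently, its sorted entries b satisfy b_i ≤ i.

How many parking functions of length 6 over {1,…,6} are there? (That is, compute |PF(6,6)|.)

16807

|PF| = (6−6+1)·(6+1)^(6−1) = 1 · 16807 = 16807 [KW]
E.g. (2,2,2,5,4,1) → sorted (1,2,2,2,4,5): b_i ≤ i ∀i, a PF.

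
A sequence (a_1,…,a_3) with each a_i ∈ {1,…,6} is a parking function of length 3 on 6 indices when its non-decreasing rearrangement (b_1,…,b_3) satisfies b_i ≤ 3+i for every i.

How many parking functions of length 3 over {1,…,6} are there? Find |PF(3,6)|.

196

|PF(3,6)| = 4·7^2 = 4·49 = 196
E.g. (4,6,5) → sorted (4,5,6): b_i ≤ 3+i ∀i, a PF.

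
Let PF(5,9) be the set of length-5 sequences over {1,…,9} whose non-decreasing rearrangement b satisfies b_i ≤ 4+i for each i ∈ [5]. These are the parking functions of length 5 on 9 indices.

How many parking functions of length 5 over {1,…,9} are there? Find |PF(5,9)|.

#PF = (10−5)·10^(5−1) = 5·10000 = 50000 (Konheim–Weiss)
One tuple (3,3,8,4,7) → sorted (3,3,4,7,8): b_i ≤ 4+i ∀i, a PF.

50000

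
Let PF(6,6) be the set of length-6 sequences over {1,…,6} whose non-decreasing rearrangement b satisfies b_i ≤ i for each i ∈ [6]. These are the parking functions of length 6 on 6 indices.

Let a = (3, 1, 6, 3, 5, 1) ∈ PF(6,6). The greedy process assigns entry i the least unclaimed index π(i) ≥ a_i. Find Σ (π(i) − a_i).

2

Σπ(i) = 1+…+6 = 21; Σa = 3+1+6+3+5+1 = 19; disp = 21−19 = 2.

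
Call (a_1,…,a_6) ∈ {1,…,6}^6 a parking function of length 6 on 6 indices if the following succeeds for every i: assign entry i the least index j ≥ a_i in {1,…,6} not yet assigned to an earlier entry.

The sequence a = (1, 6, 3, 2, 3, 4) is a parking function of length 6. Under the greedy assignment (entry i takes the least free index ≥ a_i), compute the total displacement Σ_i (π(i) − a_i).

2

Σπ = 6·7/2 = 21 (π permutes [6]); Σa = 1+6+3+2+3+4 = 19; disp = 21−19 = 2.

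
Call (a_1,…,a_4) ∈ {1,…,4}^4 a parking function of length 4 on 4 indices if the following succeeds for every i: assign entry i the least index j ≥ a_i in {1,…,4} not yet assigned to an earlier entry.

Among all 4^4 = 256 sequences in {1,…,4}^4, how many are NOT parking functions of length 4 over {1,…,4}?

131

|PF| = (4+1−4)·(4+1)^{4−1} = 1 · 125 = 125
E.g. (4,4,3,4) → sorted (3,4,4,4): b_1=3>1, not a PF.
So 256 − 125 = 131 fail.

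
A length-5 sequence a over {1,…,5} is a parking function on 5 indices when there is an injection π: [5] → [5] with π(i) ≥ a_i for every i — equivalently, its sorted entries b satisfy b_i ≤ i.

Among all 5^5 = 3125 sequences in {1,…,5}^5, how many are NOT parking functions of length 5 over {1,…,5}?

|PF| = (6−5)·6^(5−1) = 1 · 1296 = 1296
Check (4,2,5,3,2) → sorted (2,2,3,4,5): b_1=2>1, not a PF.
So 3125 − 1296 = 1829 fail.

1829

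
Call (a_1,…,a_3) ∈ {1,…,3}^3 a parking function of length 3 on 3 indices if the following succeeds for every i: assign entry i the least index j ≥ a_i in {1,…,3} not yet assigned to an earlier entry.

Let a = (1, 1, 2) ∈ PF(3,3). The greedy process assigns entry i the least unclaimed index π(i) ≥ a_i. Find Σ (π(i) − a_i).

2

Σπ = 6 ({1..3} each once); Σa = 1+1+2 = 4; disp = 6−4 = 2.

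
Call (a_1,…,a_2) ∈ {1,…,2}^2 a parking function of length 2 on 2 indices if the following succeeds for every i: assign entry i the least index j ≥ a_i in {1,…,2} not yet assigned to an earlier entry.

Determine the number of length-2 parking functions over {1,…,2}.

Count = (2−2+1)·(2+1)^(2−1) = 1 · 3 = 3 (Pollak)
E.g. (2,1) → sorted (1,2): b_i ≤ i ∀i, a PF.

3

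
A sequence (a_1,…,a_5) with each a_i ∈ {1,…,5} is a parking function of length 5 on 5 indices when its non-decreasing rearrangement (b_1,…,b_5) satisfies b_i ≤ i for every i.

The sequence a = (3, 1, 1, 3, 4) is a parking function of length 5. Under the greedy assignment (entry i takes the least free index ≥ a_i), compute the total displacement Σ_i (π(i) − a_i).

Σπ = 15 ({1..5} each once); Σa = 3+1+1+3+4 = 12; disp = 15−12 = 3.

3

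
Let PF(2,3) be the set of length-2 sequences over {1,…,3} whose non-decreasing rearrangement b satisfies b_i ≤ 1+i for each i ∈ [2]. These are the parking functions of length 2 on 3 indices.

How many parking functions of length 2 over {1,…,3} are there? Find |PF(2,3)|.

Count = (4−2)·4^(2−1) = 2 · 4 = 8 [KW]
Example (1,2) → sorted (1,2): b_i ≤ 1+i ∀i, a PF.

8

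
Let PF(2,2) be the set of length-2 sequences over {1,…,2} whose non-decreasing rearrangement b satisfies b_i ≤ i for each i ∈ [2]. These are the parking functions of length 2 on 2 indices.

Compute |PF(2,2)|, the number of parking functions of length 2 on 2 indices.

3

|PF(2,2)| = (2+1−2)·(2+1)^{2−1} = 1 · 3 = 3 (Konheim–Weiss)
One tuple (2,1) → sorted (1,2): b_i ≤ i ∀i, a PF.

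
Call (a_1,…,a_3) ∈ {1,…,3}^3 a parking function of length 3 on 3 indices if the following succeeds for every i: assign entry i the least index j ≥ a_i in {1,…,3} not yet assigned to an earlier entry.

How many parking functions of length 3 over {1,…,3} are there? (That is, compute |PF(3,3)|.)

16

#PF = (3+1−3)·(3+1)^{3−1} = 1·16 = 16 (Pollak)
Example (1,2,1) → sorted (1,1,2): b_i ≤ i ∀i, a PF.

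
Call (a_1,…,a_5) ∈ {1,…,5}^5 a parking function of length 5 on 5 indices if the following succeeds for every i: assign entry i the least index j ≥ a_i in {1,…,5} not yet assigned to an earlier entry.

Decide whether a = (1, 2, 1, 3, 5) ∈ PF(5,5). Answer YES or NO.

Order a: b = (1, 1, 2, 3, 5).
  b_1=1 ≤ 1
  b_2=1 ≤ 2
  b_3=2 ≤ 3
  b_4=3 ≤ 4
  b_5=5 ≤ 5
All bounds hold ⇒ YES

YES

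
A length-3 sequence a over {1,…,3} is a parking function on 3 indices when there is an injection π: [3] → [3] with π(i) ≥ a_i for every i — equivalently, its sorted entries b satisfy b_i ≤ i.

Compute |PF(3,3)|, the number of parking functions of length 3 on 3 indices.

16

|PF(3,3)| = (3+1−3)·(3+1)^{3−1} = 1·16 = 16 (Pollak)
Example (1,3,1) → sorted (1,1,3): b_i ≤ i ∀i, a PF.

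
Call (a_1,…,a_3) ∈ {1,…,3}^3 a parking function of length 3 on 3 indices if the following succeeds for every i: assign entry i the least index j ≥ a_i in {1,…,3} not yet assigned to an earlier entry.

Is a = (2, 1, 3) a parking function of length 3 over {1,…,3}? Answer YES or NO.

YES

Rearranged: b = (1, 2, 3).
  b_1=1 ≤ 1
  b_2=2 ≤ 2
  b_3=3 ≤ 3
All bounds hold ⇒ YES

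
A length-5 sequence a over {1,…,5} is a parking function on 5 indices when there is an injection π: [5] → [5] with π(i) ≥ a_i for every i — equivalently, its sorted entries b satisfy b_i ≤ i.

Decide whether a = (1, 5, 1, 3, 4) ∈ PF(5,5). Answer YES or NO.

Rearranged: b = (1, 1, 3, 4, 5).
  b_1=1 ≤ 1
  b_2=1 ≤ 2
  b_3=3 ≤ 3
  b_4=4 ≤ 4
  b_5=5 ≤ 5
All bounds hold ⇒ YES

YES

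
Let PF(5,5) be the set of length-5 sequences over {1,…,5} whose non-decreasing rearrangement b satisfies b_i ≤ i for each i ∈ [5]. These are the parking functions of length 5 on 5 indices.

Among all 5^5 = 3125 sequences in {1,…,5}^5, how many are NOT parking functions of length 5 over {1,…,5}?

1829

|PF| = (5−5+1)·(5+1)^(5−1) = 1·1296 = 1296 (Pollak)
E.g. (2,4,2,3,4) → sorted (2,2,3,4,4): b_1=2>1, not a PF.
So 3125 − 1296 = 1829 fail.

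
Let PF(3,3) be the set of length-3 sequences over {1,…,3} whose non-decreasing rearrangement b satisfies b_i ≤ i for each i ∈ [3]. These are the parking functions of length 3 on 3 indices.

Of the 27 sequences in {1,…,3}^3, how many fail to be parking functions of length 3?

11

Count = (3+1−3)·(3+1)^{3−1} = 1·16 = 16 [KW]
Example (1,3,3) → sorted (1,3,3): b_2=3>2, not a PF.
So 27 − 16 = 11 fail.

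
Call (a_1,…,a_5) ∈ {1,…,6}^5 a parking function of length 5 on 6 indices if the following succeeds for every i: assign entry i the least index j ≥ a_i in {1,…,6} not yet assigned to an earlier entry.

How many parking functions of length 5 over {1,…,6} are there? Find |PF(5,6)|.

4802

|PF| = 2·7^4 = 2×2401 = 4802
Check (4,5,1,2,6) → sorted (1,2,4,5,6): b_i ≤ 1+i ∀i, a PF.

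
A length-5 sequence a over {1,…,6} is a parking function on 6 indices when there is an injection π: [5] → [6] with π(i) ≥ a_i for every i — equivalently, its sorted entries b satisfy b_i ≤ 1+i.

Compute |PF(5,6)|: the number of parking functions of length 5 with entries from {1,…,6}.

#PF = 2·7^4 = 2 · 2401 = 4802 [KW]
E.g. (5,1,2,3,3) → sorted (1,2,3,3,5): b_i ≤ 1+i ∀i, a PF.

4802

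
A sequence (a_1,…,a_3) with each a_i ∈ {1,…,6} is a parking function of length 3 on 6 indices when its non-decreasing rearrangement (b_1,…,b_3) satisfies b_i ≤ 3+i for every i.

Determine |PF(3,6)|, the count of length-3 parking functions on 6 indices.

|PF(3,6)| = (6−3+1)·(6+1)^(3−1) = 4×49 = 196
Example (4,2,2) → sorted (2,2,4): b_i ≤ 3+i ∀i, a PF.

196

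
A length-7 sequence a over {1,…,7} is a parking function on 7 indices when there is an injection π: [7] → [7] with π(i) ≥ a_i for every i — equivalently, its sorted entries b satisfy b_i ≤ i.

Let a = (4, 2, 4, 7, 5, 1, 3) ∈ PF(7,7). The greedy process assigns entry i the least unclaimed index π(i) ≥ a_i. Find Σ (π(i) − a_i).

Σπ = 7·8/2 = 28 (π permutes [7]); Σa = 4+2+4+7+5+1+3 = 26; disp = 28−26 = 2.

2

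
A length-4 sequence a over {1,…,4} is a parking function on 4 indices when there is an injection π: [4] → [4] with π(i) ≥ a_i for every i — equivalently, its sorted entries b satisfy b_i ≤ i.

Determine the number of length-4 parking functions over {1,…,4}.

125

#PF = (4−4+1)·(4+1)^(4−1) = 1·125 = 125 (Pollak)
E.g. (2,1,3,3) → sorted (1,2,3,3): b_i ≤ i ∀i, a PF.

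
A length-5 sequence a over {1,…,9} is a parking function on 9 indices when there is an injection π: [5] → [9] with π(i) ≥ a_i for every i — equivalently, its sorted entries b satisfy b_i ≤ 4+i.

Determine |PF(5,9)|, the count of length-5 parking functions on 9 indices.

|PF(5,9)| = (9+1−5)·(9+1)^{5−1} = 5·10000 = 50000 (Pollak)
One tuple (9,7,8,4,5) → sorted (4,5,7,8,9): b_i ≤ 4+i ∀i, a PF.

50000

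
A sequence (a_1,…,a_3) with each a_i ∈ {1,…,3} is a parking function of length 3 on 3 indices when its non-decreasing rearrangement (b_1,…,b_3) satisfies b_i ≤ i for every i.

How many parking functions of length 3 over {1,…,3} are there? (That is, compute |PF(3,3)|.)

16

|PF(3,3)| = (3−3+1)·(3+1)^(3−1) = 1 · 16 = 16 (Konheim–Weiss)
E.g. (3,1,1) → sorted (1,1,3): b_i ≤ i ∀i, a PF.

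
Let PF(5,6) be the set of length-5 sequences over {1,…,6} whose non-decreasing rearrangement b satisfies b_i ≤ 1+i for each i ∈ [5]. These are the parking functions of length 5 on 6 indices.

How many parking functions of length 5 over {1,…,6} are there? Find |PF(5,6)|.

4802

#PF = (6+1−5)·(6+1)^{5−1} = 2×2401 = 4802 (Pollak)
Example (2,1,4,6,3) → sorted (1,2,3,4,6): b_i ≤ 1+i ∀i, a PF.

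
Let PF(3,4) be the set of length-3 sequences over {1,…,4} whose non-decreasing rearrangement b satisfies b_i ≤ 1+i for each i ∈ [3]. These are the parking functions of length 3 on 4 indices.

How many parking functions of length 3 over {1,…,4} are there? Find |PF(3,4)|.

Count = (4+1−3)·(4+1)^{3−1} = 2 · 25 = 50 (Pollak)
E.g. (1,4,3) → sorted (1,3,4): b_i ≤ 1+i ∀i, a PF.

50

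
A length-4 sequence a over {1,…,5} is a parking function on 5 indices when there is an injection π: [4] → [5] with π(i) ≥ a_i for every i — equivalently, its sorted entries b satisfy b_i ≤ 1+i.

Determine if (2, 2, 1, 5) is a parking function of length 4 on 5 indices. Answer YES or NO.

Rearranged: b = (1, 2, 2, 5).
  b_1=1 ≤ 2
  b_2=2 ≤ 3
  b_3=2 ≤ 4
  b_4=5 ≤ 5
All bounds hold ⇒ YES

YES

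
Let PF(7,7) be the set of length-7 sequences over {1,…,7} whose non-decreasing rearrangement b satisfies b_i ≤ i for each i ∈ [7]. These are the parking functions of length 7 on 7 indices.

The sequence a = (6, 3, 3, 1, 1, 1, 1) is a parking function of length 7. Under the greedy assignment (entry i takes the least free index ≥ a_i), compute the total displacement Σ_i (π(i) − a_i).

12

Σπ = 28 ({1..7} each once); Σa = 6+3+3+1+1+1+1 = 16; disp = 28−16 = 12.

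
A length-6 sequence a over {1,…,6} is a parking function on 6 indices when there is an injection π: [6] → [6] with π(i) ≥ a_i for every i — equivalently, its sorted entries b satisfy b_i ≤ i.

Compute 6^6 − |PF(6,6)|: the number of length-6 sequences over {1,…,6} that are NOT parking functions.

29849

|PF| = 1·7^5 = 1×16807 = 16807 (Konheim–Weiss)
E.g. (6,6,6,5,5,5) → sorted (5,5,5,6,6,6): b_1=5>1, not a PF.
Total 46656; non-PF = 46656−16807 = 29849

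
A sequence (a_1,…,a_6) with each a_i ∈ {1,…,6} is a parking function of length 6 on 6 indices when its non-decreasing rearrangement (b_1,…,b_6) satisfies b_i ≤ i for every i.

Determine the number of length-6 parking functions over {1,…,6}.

16807

#PF = (7−6)·7^(6−1) = 1 · 16807 = 16807
E.g. (5,2,4,1,5,1) → sorted (1,1,2,4,5,5): b_i ≤ i ∀i, a PF.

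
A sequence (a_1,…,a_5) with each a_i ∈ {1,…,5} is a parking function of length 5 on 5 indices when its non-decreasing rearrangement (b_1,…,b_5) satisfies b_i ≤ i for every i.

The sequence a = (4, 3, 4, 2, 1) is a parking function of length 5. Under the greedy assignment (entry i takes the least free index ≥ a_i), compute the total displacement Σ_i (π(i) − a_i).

Σπ(i) = 1+…+5 = 15; Σa = 4+3+4+2+1 = 14; disp = 15−14 = 1.

1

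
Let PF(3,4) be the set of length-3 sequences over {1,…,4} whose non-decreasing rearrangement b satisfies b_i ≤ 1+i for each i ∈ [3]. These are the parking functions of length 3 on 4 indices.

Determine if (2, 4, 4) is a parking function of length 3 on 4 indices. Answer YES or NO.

Order a: b = (2, 4, 4).
  b_1=2 ≤ 2
  b_2=4 > 3
  fails at i=2 ⇒ NO

NO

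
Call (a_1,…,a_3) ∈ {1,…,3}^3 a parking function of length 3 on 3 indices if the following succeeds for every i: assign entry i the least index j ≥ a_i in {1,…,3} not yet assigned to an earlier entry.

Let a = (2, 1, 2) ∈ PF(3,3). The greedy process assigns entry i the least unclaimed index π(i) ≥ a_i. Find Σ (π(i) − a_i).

Σπ = 6 ({1..3} each once); Σa = 2+1+2 = 5; disp = 6−5 = 1.

1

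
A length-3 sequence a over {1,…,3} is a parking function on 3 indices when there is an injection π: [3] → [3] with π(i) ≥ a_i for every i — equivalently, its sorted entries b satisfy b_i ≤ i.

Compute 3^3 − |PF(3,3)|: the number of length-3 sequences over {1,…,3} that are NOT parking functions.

11

|PF(3,3)| = (3−3+1)·(3+1)^(3−1) = 1 · 16 = 16
Example (1,3,3) → sorted (1,3,3): b_2=3>2, not a PF.
Total 27; non-PF = 27−16 = 11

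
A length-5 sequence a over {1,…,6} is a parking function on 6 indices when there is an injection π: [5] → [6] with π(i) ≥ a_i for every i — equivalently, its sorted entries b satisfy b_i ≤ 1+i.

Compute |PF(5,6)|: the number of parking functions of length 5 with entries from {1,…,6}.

|PF(5,6)| = 2·7^4 = 2 · 2401 = 4802 (Pollak)
One tuple (2,2,5,2,3) → sorted (2,2,2,3,5): b_i ≤ 1+i ∀i, a PF.

4802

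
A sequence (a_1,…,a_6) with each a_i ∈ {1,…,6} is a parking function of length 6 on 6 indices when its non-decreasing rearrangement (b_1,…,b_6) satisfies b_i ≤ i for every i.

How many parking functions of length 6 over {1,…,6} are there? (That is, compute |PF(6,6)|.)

16807

|PF(6,6)| = (6+1−6)·(6+1)^{6−1} = 1 · 16807 = 16807 [KW]
One tuple (1,2,4,1,4,3) → sorted (1,1,2,3,4,4): b_i ≤ i ∀i, a PF.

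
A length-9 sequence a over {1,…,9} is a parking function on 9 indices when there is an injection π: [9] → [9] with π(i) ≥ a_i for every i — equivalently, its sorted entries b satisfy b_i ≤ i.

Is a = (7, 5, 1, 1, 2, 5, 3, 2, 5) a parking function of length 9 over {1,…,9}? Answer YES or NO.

YES

Sorted: b = (1, 1, 2, 2, 3, 5, 5, 5, 7).
  b_1=1 ≤ 1
  b_2=1 ≤ 2
  b_3=2 ≤ 3
  b_4=2 ≤ 4
  b_5=3 ≤ 5
  b_6=5 ≤ 6
  b_7=5 ≤ 7
  b_8=5 ≤ 8
  b_9=7 ≤ 9
All bounds hold ⇒ YES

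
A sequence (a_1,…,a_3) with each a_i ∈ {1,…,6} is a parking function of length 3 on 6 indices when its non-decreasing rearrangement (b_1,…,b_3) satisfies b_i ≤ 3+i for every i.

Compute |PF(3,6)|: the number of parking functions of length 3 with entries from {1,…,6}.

196

Count = 4·7^2 = 4 · 49 = 196 (Konheim–Weiss)
Check (3,5,3) → sorted (3,3,5): b_i ≤ 3+i ∀i, a PF.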